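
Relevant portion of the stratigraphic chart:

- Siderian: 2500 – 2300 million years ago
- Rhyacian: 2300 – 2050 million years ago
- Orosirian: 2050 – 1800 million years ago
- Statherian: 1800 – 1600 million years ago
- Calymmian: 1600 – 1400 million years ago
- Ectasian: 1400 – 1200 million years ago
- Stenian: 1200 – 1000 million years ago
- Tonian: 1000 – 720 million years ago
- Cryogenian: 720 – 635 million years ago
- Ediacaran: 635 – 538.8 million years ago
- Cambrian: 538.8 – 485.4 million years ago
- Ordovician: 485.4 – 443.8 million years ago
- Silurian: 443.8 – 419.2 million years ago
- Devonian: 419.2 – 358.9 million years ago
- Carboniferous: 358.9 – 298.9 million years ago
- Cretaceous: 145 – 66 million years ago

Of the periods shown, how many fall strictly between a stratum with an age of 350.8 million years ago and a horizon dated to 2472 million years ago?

2472 Ma sits inside the Siderian (2500–2300) and 350.8 Ma inside the Carboniferous (358.9–298.9); neither of those is wholly between the two dates.
The listed periods lying completely between them are Rhyacian, Orosirian, Statherian, Calymmian, Ectasian, Stenian, Tonian, Cryogenian, Ediacaran, Cambrian, Ordovician, Silurian, Devonian — 13 in all.

13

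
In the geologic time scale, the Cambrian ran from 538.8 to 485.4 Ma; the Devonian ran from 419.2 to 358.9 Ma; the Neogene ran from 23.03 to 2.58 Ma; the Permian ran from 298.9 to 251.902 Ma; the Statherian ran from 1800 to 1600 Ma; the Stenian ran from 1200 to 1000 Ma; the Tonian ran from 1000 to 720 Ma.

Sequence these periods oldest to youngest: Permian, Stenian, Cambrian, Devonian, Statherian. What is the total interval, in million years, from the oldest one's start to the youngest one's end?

Start ages (Ma): Statherian 1800, Stenian 1200, Cambrian 538.8, Devonian 419.2, Permian 298.9.
Ordered oldest to youngest: Statherian, Stenian, Cambrian, Devonian, Permian.
Span = 1800 − 251.902 = 1548.098 Myr.

Statherian, Stenian, Cambrian, Devonian, Permian; total span 1548.098 Myr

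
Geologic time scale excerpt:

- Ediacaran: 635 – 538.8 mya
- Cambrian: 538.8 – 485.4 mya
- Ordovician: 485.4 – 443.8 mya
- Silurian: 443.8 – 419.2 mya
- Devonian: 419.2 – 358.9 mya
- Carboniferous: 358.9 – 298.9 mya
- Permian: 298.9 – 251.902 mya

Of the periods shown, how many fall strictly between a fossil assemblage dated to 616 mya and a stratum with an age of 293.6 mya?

616 Ma sits inside the Ediacaran (635–538.8) and 293.6 Ma inside the Permian (298.9–251.902); neither of those is wholly between the two dates.
The listed periods lying completely between them are Cambrian, Ordovician, Silurian, Devonian, Carboniferous — 5 in all.

5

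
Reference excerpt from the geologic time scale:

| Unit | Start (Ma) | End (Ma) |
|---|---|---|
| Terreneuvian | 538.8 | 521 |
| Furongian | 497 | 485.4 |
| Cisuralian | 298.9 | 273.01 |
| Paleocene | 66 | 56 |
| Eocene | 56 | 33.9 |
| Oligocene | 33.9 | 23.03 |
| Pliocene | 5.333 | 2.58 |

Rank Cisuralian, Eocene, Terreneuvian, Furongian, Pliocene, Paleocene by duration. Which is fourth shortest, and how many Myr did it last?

Terreneuvian, 17.8 million years

Durations: Cisuralian 25.89; Eocene 22.1; Terreneuvian 17.8; Furongian 11.6; Pliocene 2.753; Paleocene 10 Myr.
Sorted shortest-first: Pliocene (2.753), Paleocene (10), Furongian (11.6), Terreneuvian (17.8), Eocene (22.1), Cisuralian (25.89).
The fourth shortest is Terreneuvian at 17.8 Myr.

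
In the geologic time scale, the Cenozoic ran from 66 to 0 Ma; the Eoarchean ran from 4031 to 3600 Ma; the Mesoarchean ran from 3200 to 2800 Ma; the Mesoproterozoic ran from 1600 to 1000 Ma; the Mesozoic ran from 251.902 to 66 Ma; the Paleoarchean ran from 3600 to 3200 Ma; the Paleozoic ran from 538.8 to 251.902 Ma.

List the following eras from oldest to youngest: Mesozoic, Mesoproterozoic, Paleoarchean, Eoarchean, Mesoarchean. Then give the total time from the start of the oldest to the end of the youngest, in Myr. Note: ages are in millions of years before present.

Eoarchean, Paleoarchean, Mesoarchean, Mesoproterozoic, Mesozoic; total span 3965 Myr

Start ages (Ma): Eoarchean 4031, Paleoarchean 3600, Mesoarchean 3200, Mesoproterozoic 1600, Mesozoic 251.902.
Ordered oldest to youngest: Eoarchean, Paleoarchean, Mesoarchean, Mesoproterozoic, Mesozoic.
Span = 4031 − 66 = 3965 Myr.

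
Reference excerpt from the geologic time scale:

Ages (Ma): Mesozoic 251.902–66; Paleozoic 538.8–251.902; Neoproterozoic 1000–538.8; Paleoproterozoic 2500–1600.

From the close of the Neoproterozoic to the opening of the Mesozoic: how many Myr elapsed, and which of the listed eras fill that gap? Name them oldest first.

The Neoproterozoic closes at 538.8 Ma and the Mesozoic opens at 251.902 Ma, so the interval is 538.8 − 251.902 = 286.898 Myr.
An era fits inside if it starts at or after 538.8 Ma and ends at or before 251.902 Ma; oldest first that gives Paleozoic.

286.898 million years; Paleozoic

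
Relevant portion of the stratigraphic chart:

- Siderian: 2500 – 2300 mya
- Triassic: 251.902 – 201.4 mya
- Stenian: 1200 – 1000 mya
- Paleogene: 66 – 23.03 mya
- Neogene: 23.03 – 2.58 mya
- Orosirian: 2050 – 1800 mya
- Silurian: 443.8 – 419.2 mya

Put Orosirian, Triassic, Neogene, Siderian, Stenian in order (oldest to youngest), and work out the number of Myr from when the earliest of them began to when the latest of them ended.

Siderian, Orosirian, Stenian, Triassic, Neogene; total span 2497.42 Myr

Start ages (Ma): Siderian 2500, Orosirian 2050, Stenian 1200, Triassic 251.902, Neogene 23.03.
Ordered oldest to youngest: Siderian, Orosirian, Stenian, Triassic, Neogene.
Span = 2500 − 2.58 = 2497.42 Myr.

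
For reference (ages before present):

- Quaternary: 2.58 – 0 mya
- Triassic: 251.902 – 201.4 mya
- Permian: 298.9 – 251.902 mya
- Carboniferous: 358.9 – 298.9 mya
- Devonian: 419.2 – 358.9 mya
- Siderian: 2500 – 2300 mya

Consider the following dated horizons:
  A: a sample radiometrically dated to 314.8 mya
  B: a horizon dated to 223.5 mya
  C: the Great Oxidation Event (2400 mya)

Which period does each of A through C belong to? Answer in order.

A — Carboniferous; B — Triassic; C — Siderian

Match each age against the start–end ranges in the excerpt: A = 314.8 Ma → Carboniferous (358.9–298.9); B = 223.5 Ma → Triassic (251.902–201.4); C = 2400 Ma → Siderian (2500–2300).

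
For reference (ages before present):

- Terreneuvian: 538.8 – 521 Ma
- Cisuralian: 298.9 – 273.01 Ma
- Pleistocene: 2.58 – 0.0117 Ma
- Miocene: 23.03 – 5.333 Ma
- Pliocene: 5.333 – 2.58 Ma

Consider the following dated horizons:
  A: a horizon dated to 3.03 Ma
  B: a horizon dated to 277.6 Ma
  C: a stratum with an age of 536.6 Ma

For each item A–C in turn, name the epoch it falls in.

Match each age against the start–end ranges in the excerpt: A = 3.03 Ma → Pliocene (5.333–2.58); B = 277.6 Ma → Cisuralian (298.9–273.01); C = 536.6 Ma → Terreneuvian (538.8–521).

A — Pliocene; B — Cisuralian; C — Terreneuvian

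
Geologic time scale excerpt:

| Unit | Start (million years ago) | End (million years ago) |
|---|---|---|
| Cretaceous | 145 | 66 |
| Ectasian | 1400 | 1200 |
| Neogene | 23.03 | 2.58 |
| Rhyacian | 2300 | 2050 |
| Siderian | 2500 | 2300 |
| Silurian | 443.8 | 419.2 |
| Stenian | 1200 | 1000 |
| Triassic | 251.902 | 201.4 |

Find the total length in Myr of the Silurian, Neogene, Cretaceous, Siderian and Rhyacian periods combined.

574.05 million years

Each duration: Silurian = 24.6; Neogene = 20.45; Cretaceous = 79; Siderian = 200; Rhyacian = 250.
Sum: 24.6 + 20.45 + 79 + 200 + 250 = 574.05 Myr.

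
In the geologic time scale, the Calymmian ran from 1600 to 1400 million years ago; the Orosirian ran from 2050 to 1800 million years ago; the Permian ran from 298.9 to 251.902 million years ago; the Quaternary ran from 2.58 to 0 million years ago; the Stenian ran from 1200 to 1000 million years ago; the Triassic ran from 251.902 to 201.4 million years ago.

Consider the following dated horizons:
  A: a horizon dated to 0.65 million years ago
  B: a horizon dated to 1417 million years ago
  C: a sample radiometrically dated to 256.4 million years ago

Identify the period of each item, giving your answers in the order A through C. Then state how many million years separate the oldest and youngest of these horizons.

A — Quaternary; B — Calymmian; C — Permian; span 1416.35 million years

Match each age against the start–end ranges in the excerpt: A = 0.65 Ma → Quaternary (2.58–0); B = 1417 Ma → Calymmian (1600–1400); C = 256.4 Ma → Permian (298.9–251.902).
The largest age is 1417 Ma and the smallest is 0.65 Ma; their difference is 1416.35 Myr.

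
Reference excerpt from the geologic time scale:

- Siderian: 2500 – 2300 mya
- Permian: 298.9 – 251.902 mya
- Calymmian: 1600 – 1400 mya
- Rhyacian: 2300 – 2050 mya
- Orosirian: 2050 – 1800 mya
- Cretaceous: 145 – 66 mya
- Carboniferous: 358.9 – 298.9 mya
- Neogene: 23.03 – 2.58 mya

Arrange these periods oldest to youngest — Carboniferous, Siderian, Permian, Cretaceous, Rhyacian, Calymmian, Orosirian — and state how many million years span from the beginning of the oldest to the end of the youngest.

Siderian, Rhyacian, Orosirian, Calymmian, Carboniferous, Permian, Cretaceous; total span 2434 Myr

From the excerpt: Carboniferous 358.9–298.9; Siderian 2500–2300; Permian 298.9–251.902; Cretaceous 145–66; Rhyacian 2300–2050; Calymmian 1600–1400; Orosirian 2050–1800 (Ma).
Larger Ma is earlier, so the oldest is Siderian and the youngest is Cretaceous; oldest to youngest: Siderian, Rhyacian, Orosirian, Calymmian, Carboniferous, Permian, Cretaceous.
Oldest start 2500 minus youngest end 66 gives 2434 Myr overall.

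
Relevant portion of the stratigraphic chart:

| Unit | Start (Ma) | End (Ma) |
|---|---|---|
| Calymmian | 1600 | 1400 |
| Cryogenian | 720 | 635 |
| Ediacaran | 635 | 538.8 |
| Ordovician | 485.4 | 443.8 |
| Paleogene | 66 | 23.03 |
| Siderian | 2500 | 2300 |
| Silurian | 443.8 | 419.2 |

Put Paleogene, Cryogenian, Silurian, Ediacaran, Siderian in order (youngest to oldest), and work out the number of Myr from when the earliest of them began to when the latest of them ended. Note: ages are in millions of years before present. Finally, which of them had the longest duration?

From the excerpt: Paleogene 66–23.03; Cryogenian 720–635; Silurian 443.8–419.2; Ediacaran 635–538.8; Siderian 2500–2300 (Ma).
Larger Ma is earlier, so the oldest is Siderian and the youngest is Paleogene; youngest to oldest: Paleogene, Silurian, Ediacaran, Cryogenian, Siderian.
Oldest start 2500 minus youngest end 23.03 gives 2476.97 Myr overall.
Individual lengths (start − end): Ediacaran 96.2; Paleogene 42.97; Silurian 24.6; Siderian 200; Cryogenian 85. The largest is Siderian at 200 Myr.

Paleogene, Silurian, Ediacaran, Cryogenian, Siderian; total span 2476.97 Myr; longest is Siderian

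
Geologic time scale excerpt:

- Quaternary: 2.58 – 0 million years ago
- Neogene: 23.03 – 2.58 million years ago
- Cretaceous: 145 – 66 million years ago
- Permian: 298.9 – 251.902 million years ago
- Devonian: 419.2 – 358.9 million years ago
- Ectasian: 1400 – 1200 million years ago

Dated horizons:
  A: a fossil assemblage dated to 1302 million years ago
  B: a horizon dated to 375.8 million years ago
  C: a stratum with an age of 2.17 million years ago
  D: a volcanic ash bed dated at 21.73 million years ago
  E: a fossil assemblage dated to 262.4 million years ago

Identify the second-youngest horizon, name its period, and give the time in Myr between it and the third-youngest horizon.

D, in the Neogene; 240.67 million years to E

Smaller Ma means younger, so youngest first: C 2.17 < D 21.73 < E 262.4 < B 375.8 < A 1302.
Counting 2 along gives D (21.73 Ma); the excerpt puts that inside the Neogene, 23.03–2.58 Ma.
Next in line is E (262.4 Ma), and 262.4 − 21.73 = 240.67 Myr.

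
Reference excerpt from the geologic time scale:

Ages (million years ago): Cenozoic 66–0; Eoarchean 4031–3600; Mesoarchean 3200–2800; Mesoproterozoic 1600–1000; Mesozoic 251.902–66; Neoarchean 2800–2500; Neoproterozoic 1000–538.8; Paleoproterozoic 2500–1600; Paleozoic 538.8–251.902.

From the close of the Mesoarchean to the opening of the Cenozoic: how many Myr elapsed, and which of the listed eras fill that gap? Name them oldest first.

2734 million years; Neoarchean, Paleoproterozoic, Mesoproterozoic, Neoproterozoic, Paleozoic, Mesozoic

The Mesoarchean closes at 2800 Ma and the Cenozoic opens at 66 Ma, so the interval is 2800 − 66 = 2734 Myr.
An era fits inside if it starts at or after 2800 Ma and ends at or before 66 Ma; oldest first that gives Neoarchean, Paleoproterozoic, Mesoproterozoic, Neoproterozoic, Paleozoic, Mesozoic.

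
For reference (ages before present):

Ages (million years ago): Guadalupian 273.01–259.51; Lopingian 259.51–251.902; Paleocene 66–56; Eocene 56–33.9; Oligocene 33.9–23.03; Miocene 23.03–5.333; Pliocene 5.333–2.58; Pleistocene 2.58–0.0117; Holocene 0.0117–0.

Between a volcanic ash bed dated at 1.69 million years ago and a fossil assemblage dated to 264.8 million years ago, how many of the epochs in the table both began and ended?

264.8 Ma sits inside the Guadalupian (273.01–259.51) and 1.69 Ma inside the Pleistocene (2.58–0.0117); neither of those is wholly between the two dates.
The listed epochs lying completely between them are Lopingian, Paleocene, Eocene, Oligocene, Miocene, Pliocene — 6 in all.

6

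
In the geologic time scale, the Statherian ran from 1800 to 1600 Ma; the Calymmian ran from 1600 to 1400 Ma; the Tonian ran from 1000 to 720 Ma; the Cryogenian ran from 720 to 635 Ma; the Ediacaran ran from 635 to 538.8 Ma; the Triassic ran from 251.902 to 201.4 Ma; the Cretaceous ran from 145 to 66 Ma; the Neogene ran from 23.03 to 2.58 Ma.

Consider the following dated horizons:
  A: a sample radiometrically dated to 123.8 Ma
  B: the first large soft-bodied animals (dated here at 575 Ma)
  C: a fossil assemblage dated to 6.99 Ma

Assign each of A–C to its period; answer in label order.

A — Cretaceous; B — Ediacaran; C — Neogene

A: 123.8 Ma lies in 145–66 Ma, so Cretaceous.
B: 575 Ma lies in 635–538.8 Ma, so Ediacaran.
C: 6.99 Ma lies in 23.03–2.58 Ma, so Neogene.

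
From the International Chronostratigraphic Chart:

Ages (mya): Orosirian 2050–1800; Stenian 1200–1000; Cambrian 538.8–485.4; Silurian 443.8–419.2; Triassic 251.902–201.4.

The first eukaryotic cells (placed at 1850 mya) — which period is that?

Orosirian

1850 Ma lies between 2050 and 1800 Ma, so it falls in the Orosirian.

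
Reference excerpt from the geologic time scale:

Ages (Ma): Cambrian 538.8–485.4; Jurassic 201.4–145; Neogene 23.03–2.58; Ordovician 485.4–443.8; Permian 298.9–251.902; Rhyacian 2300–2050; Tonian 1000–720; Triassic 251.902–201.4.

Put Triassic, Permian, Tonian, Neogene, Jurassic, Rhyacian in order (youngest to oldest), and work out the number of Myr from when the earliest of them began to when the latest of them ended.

Neogene, Jurassic, Triassic, Permian, Tonian, Rhyacian; total span 2297.42 Myr

From the excerpt: Triassic 251.902–201.4; Permian 298.9–251.902; Tonian 1000–720; Neogene 23.03–2.58; Jurassic 201.4–145; Rhyacian 2300–2050 (Ma).
Larger Ma is earlier, so the oldest is Rhyacian and the youngest is Neogene; youngest to oldest: Neogene, Jurassic, Triassic, Permian, Tonian, Rhyacian.
Oldest start 2300 minus youngest end 2.58 gives 2297.42 Myr overall.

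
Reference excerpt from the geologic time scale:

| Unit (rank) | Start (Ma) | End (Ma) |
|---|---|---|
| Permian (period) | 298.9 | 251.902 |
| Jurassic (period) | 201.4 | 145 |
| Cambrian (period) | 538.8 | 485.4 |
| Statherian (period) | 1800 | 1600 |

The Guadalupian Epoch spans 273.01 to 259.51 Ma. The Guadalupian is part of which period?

The Guadalupian (273.01–259.51 Ma) lies entirely within 298.9–251.902 Ma, the Permian Period.

Permian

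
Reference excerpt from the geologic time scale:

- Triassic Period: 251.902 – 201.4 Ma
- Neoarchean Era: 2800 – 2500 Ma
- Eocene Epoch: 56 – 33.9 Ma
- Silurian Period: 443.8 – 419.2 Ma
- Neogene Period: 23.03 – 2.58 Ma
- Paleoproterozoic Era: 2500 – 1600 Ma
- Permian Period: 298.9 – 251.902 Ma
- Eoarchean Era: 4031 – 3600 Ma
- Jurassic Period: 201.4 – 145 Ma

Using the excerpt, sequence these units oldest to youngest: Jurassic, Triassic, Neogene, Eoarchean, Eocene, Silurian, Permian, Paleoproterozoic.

Sorting by start age (descending Ma, since larger Ma = older): Eoarchean began 4031, Paleoproterozoic began 2500, Silurian began 443.8, Permian began 298.9, Triassic began 251.902, Jurassic began 201.4, Eocene began 56, Neogene began 23.03.

Eoarchean, then Paleoproterozoic, then Silurian, then Permian, then Triassic, then Jurassic, then Eocene, then Neogene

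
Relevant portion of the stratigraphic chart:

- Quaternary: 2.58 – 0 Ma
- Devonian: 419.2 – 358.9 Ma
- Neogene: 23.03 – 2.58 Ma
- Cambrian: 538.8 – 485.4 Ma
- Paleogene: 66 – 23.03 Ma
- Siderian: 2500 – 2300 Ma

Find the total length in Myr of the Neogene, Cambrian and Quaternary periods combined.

Duration is start − end for each: (23.03 − 2.58) + (538.8 − 485.4) + (2.58 − 0).
That is 20.45 + 53.4 + 2.58, which totals 76.43 million years.

76.43 million years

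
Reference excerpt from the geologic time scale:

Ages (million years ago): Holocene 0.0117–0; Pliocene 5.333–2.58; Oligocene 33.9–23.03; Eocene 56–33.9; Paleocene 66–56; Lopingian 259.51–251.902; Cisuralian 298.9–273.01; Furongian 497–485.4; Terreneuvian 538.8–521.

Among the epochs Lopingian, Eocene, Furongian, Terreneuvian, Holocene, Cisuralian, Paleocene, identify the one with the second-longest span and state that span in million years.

Eocene, 22.1 million years

Durations: Lopingian 7.608; Eocene 22.1; Furongian 11.6; Terreneuvian 17.8; Holocene 0.0117; Cisuralian 25.89; Paleocene 10 Myr.
Sorted longest-first: Cisuralian (25.89), Eocene (22.1), Terreneuvian (17.8), Furongian (11.6), Paleocene (10), Lopingian (7.608), Holocene (0.0117).
The second longest is Eocene at 22.1 Myr.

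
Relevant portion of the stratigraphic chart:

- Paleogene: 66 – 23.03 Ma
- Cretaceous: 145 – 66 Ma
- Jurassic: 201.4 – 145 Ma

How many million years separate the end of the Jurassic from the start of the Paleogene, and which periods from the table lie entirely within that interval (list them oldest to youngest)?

79 million years; Cretaceous

End of Jurassic = 145 Ma; start of Paleogene = 66 Ma.
Gap = 145 − 66 = 79 Myr.
Periods wholly inside 145–66 Ma: Cretaceous (145–66).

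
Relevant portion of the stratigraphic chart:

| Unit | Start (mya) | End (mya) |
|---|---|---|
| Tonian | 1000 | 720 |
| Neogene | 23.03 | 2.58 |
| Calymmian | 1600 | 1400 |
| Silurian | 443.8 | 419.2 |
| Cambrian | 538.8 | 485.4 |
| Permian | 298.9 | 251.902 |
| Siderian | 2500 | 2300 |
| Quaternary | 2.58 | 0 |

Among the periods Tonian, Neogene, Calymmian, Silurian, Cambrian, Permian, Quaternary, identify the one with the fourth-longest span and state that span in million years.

Permian, 46.998 million years

Start − end for each: Tonian 1000 − 720 = 280; Neogene 23.03 − 2.58 = 20.45; Calymmian 1600 − 1400 = 200; Silurian 443.8 − 419.2 = 24.6; Cambrian 538.8 − 485.4 = 53.4; Permian 298.9 − 251.902 = 46.998; Quaternary 2.58 − 0 = 2.58.
Ranking these from longest: Tonian > Calymmian > Cambrian > Permian > Silurian > Neogene > Quaternary.
Position 4 in that ranking is Permian, which lasted 46.998 Myr.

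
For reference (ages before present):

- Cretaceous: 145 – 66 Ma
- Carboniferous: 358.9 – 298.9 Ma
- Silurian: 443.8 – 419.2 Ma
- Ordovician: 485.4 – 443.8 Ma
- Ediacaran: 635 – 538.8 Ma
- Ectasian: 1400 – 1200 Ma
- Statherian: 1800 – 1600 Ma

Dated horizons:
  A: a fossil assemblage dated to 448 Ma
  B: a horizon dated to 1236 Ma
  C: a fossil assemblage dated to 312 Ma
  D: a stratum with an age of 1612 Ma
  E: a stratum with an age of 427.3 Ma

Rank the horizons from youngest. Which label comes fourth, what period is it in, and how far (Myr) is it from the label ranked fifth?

Smaller Ma means younger, so youngest first: C 312 < E 427.3 < A 448 < B 1236 < D 1612.
Counting 4 along gives B (1236 Ma); the excerpt puts that inside the Ectasian, 1400–1200 Ma.
Next in line is D (1612 Ma), and 1612 − 1236 = 376 Myr.

B, in the Ectasian; 376 million years to D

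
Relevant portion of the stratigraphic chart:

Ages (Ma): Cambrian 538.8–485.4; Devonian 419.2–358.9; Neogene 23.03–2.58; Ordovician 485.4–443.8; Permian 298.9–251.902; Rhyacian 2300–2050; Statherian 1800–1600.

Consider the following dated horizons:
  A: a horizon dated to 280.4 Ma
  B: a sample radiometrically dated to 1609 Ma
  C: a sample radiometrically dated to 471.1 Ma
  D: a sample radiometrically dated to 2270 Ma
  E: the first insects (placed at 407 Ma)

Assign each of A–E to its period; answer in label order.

A: 280.4 Ma lies in 298.9–251.902 Ma, so Permian.
B: 1609 Ma lies in 1800–1600 Ma, so Statherian.
C: 471.1 Ma lies in 485.4–443.8 Ma, so Ordovician.
D: 2270 Ma lies in 2300–2050 Ma, so Rhyacian.
E: 407 Ma lies in 419.2–358.9 Ma, so Devonian.

A — Permian; B — Statherian; C — Ordovician; D — Rhyacian; E — Devonian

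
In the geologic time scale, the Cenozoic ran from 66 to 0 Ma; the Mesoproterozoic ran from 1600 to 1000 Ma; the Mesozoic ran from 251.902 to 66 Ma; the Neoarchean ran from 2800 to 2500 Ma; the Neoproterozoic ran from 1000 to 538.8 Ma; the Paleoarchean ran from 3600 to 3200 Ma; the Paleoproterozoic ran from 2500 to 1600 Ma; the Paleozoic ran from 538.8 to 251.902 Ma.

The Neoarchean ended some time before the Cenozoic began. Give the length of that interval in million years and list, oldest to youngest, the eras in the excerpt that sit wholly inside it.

2434 million years; Paleoproterozoic, Mesoproterozoic, Neoproterozoic, Paleozoic, Mesozoic

End of Neoarchean = 2500 Ma; start of Cenozoic = 66 Ma.
Gap = 2500 − 66 = 2434 Myr.
Eras wholly inside 2500–66 Ma: Paleoproterozoic (2500–1600), Mesoproterozoic (1600–1000), Neoproterozoic (1000–538.8), Paleozoic (538.8–251.902), Mesozoic (251.902–66).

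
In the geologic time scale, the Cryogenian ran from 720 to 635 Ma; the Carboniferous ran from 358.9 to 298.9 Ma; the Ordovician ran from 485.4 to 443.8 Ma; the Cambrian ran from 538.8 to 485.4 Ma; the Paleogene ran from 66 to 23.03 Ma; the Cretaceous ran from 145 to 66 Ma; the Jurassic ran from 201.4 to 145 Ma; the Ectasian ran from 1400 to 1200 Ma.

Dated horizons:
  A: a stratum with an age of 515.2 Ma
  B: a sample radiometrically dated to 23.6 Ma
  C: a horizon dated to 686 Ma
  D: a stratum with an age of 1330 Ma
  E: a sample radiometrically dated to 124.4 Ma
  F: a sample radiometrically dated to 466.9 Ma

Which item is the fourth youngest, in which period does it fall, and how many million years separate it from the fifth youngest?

Smaller Ma means younger, so youngest first: B 23.6 < E 124.4 < F 466.9 < A 515.2 < C 686 < D 1330.
Counting 4 along gives A (515.2 Ma); the excerpt puts that inside the Cambrian, 538.8–485.4 Ma.
Next in line is C (686 Ma), and 686 − 515.2 = 170.8 Myr.

A, in the Cambrian; 170.8 million years to C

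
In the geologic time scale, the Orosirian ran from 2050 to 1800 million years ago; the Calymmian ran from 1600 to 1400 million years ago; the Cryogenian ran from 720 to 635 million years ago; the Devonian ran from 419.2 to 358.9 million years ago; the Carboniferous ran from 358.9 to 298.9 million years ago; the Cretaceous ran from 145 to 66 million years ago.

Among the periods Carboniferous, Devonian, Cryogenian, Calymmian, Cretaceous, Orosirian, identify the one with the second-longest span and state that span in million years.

Start − end for each: Carboniferous 358.9 − 298.9 = 60; Devonian 419.2 − 358.9 = 60.3; Cryogenian 720 − 635 = 85; Calymmian 1600 − 1400 = 200; Cretaceous 145 − 66 = 79; Orosirian 2050 − 1800 = 250.
Ranking these from longest: Orosirian > Calymmian > Cryogenian > Cretaceous > Devonian > Carboniferous.
Position 2 in that ranking is Calymmian, which lasted 200 Myr.

Calymmian, 200 million years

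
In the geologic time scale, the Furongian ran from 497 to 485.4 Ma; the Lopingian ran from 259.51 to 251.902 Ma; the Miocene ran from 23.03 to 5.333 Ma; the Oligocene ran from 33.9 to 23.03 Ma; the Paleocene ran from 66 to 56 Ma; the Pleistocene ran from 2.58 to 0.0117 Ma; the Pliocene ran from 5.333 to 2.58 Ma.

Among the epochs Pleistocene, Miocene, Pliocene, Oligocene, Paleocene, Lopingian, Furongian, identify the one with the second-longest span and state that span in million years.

Start − end for each: Pleistocene 2.58 − 0.0117 = 2.5683; Miocene 23.03 − 5.333 = 17.697; Pliocene 5.333 − 2.58 = 2.753; Oligocene 33.9 − 23.03 = 10.87; Paleocene 66 − 56 = 10; Lopingian 259.51 − 251.902 = 7.608; Furongian 497 − 485.4 = 11.6.
Ranking these from longest: Miocene > Furongian > Oligocene > Paleocene > Lopingian > Pliocene > Pleistocene.
Position 2 in that ranking is Furongian, which lasted 11.6 Myr.

Furongian, 11.6 million years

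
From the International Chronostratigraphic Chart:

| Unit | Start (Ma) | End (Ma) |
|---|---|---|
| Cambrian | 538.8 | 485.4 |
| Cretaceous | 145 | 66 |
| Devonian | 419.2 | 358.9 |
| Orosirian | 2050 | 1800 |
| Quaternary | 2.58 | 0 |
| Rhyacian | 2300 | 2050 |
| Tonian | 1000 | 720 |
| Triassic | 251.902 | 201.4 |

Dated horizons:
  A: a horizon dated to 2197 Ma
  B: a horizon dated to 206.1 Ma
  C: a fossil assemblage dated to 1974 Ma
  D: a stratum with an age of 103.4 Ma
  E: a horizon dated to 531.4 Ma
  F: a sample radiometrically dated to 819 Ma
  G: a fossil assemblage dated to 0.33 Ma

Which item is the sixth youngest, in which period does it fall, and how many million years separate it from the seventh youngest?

C, in the Orosirian; 223 million years to A

Sorted youngest-first by Ma: G (0.33), D (103.4), B (206.1), E (531.4), F (819), C (1974), A (2197).
The sixth youngest is C at 1974 Ma, which lies in 2050–1800 Ma: the Orosirian.
The seventh youngest is A at 2197 Ma; separation = |1974 − 2197| = 223 Myr.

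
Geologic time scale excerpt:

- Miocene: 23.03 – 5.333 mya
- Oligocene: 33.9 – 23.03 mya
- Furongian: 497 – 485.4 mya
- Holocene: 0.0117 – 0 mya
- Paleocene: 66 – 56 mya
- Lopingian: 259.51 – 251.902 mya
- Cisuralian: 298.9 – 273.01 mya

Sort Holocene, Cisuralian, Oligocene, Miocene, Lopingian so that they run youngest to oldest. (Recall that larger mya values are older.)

The oldest of these is Cisuralian (starts 298.9 Ma) and the youngest is Holocene (ends 0 Ma).
In between, by decreasing start age: Lopingian (259.51), Oligocene (33.9), Miocene (23.03).
Listing youngest first means reversing that sequence.

Holocene, then Miocene, then Oligocene, then Lopingian, then Cisuralian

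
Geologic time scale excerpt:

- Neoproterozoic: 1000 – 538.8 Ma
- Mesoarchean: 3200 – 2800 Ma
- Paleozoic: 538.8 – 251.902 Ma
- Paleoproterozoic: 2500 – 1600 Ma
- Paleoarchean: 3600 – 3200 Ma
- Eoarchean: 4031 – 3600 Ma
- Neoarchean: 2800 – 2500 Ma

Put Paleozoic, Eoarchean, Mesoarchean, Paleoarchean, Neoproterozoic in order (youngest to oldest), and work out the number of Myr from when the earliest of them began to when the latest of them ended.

Start ages (Ma): Eoarchean 4031, Paleoarchean 3600, Mesoarchean 3200, Neoproterozoic 1000, Paleozoic 538.8.
Ordered youngest to oldest: Paleozoic, Neoproterozoic, Mesoarchean, Paleoarchean, Eoarchean.
Span = 4031 − 251.902 = 3779.098 Myr.

Paleozoic → Neoproterozoic → Mesoarchean → Paleoarchean → Eoarchean; total span 3779.098 Myr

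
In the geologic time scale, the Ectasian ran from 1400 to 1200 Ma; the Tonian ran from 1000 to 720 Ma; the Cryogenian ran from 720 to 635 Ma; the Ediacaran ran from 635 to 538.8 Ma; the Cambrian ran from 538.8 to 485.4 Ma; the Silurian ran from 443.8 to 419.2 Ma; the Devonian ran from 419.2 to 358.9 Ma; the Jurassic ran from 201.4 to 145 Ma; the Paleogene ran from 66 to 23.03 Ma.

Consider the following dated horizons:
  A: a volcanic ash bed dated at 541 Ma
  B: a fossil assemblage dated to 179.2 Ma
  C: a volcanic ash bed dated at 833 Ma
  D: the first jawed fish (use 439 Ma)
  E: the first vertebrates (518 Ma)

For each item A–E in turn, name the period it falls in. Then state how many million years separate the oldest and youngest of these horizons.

Match each age against the start–end ranges in the excerpt: A = 541 Ma → Ediacaran (635–538.8); B = 179.2 Ma → Jurassic (201.4–145); C = 833 Ma → Tonian (1000–720); D = 439 Ma → Silurian (443.8–419.2); E = 518 Ma → Cambrian (538.8–485.4).
The largest age is 833 Ma and the smallest is 179.2 Ma; their difference is 653.8 Myr.

A — Ediacaran; B — Jurassic; C — Tonian; D — Silurian; E — Cambrian; span 653.8 million years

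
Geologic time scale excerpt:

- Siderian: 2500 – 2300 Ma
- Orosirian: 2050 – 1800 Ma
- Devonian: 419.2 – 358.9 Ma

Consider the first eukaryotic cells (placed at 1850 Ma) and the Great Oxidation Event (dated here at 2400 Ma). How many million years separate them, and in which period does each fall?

550 million years apart; the first in the Orosirian, the second in the Siderian

Elapsed time: 2400 − 1850 = 550 Myr.
1850 Ma lies within 2050–1800 Ma: Orosirian.
2400 Ma lies within 2500–2300 Ma: Siderian.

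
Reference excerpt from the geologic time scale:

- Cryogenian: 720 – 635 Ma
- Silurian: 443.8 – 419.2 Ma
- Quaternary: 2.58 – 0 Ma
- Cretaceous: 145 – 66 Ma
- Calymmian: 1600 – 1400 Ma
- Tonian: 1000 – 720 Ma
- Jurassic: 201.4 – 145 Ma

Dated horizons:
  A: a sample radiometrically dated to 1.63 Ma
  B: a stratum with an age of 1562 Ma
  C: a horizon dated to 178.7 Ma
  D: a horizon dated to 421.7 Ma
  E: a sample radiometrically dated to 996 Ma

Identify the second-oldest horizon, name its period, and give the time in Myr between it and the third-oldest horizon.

E, in the Tonian; 574.3 million years to D

Sorted oldest-first by Ma: B (1562), E (996), D (421.7), C (178.7), A (1.63).
The second oldest is E at 996 Ma, which lies in 1000–720 Ma: the Tonian.
The third oldest is D at 421.7 Ma; separation = |996 − 421.7| = 574.3 Myr.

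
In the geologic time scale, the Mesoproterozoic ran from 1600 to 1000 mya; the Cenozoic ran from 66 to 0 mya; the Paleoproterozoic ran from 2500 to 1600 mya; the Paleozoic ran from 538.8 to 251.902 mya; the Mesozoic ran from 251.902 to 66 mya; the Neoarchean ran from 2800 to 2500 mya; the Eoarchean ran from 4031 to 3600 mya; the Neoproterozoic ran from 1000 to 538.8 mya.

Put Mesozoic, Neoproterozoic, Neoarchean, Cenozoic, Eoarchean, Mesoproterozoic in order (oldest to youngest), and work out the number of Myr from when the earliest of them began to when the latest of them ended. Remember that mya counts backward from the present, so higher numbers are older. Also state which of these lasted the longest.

From the excerpt: Mesozoic 251.902–66; Neoproterozoic 1000–538.8; Neoarchean 2800–2500; Cenozoic 66–0; Eoarchean 4031–3600; Mesoproterozoic 1600–1000 (Ma).
Larger Ma is earlier, so the oldest is Eoarchean and the youngest is Cenozoic; oldest to youngest: Eoarchean, Neoarchean, Mesoproterozoic, Neoproterozoic, Mesozoic, Cenozoic.
Oldest start 4031 minus youngest end 0 gives 4031 Myr overall.
Individual lengths (start − end): Neoproterozoic 461.2; Neoarchean 300; Cenozoic 66; Eoarchean 431; Mesoproterozoic 600; Mesozoic 185.902. The largest is Mesoproterozoic at 600 Myr.

Eoarchean, Neoarchean, Mesoproterozoic, Neoproterozoic, Mesozoic, Cenozoic; total span 4031 Myr; longest is Mesoproterozoic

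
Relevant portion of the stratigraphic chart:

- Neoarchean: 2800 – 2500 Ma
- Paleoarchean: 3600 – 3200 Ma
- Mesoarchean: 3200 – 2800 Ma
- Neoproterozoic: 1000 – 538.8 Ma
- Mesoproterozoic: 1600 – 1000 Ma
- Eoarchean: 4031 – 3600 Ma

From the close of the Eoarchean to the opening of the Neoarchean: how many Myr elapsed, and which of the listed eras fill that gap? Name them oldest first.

The Eoarchean closes at 3600 Ma and the Neoarchean opens at 2800 Ma, so the interval is 3600 − 2800 = 800 Myr.
An era fits inside if it starts at or after 3600 Ma and ends at or before 2800 Ma; oldest first that gives Paleoarchean, Mesoarchean.

800 million years; Paleoarchean, Mesoarchean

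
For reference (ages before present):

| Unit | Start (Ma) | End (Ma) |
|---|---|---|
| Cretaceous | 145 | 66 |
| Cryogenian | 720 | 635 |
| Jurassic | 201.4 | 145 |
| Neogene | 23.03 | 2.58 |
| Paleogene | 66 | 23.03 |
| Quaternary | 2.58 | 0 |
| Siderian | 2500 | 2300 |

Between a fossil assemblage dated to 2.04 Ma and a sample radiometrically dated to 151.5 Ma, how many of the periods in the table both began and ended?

3

The older date is 151.5 Ma and the younger is 2.04 Ma.
Periods with start < 151.5 and end > 2.04 Ma: Cretaceous (145–66), Paleogene (66–23.03), Neogene (23.03–2.58).
That is 3 complete periods.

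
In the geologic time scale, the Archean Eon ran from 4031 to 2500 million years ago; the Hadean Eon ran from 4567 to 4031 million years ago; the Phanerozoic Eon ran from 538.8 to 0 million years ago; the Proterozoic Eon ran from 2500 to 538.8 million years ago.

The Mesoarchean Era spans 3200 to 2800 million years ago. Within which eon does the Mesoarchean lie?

The Mesoarchean (3200–2800 Ma) lies entirely within 4031–2500 Ma, the Archean Eon.

Archean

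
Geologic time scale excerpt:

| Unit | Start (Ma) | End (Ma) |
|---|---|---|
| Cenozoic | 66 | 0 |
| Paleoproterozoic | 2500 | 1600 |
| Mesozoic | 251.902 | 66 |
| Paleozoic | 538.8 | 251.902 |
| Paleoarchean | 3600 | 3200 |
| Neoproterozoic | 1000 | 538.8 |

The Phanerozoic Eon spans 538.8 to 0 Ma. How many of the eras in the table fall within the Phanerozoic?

Eras inside 538.8–0 Ma: Paleozoic, Mesozoic, Cenozoic — 3 in total.

3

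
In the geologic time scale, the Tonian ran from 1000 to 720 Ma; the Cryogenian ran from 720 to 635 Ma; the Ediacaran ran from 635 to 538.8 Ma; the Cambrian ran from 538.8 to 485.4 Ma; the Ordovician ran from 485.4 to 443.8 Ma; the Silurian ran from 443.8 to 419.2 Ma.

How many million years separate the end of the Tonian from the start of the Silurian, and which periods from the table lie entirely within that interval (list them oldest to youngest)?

End of Tonian = 720 Ma; start of Silurian = 443.8 Ma.
Gap = 720 − 443.8 = 276.2 Myr.
Periods wholly inside 720–443.8 Ma: Cryogenian (720–635), Ediacaran (635–538.8), Cambrian (538.8–485.4), Ordovician (485.4–443.8).

276.2 million years; Cryogenian, Ediacaran, Cambrian, Ordovician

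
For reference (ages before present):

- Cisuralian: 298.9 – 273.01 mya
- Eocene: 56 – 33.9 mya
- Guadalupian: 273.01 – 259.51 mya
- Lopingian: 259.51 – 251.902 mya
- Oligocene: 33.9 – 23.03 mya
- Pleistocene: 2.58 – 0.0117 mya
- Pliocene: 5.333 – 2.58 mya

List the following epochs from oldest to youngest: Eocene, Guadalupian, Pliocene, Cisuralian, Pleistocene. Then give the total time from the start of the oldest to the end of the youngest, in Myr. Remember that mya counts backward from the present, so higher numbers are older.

Cisuralian → Guadalupian → Eocene → Pliocene → Pleistocene; total span 298.8883 Myr

Start ages (Ma): Cisuralian 298.9, Guadalupian 273.01, Eocene 56, Pliocene 5.333, Pleistocene 2.58.
Ordered oldest to youngest: Cisuralian, Guadalupian, Eocene, Pliocene, Pleistocene.
Span = 298.9 − 0.0117 = 298.8883 Myr.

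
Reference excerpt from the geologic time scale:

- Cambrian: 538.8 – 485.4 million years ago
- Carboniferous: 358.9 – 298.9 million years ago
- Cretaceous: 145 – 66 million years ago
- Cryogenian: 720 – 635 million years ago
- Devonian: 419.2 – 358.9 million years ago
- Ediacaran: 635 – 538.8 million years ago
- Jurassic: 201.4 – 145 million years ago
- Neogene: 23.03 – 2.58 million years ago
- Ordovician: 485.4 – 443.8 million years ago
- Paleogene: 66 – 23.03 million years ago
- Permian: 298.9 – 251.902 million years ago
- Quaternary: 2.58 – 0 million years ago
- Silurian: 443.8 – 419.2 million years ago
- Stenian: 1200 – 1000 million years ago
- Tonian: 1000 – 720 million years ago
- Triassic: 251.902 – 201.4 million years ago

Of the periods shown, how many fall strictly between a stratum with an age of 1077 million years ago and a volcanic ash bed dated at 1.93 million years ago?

14

The older date is 1077 Ma and the younger is 1.93 Ma.
Periods with start < 1077 and end > 1.93 Ma: Tonian (1000–720), Cryogenian (720–635), Ediacaran (635–538.8), Cambrian (538.8–485.4), Ordovician (485.4–443.8), Silurian (443.8–419.2), Devonian (419.2–358.9), Carboniferous (358.9–298.9), Permian (298.9–251.902), Triassic (251.902–201.4), Jurassic (201.4–145), Cretaceous (145–66), Paleogene (66–23.03), Neogene (23.03–2.58).
That is 14 complete periods.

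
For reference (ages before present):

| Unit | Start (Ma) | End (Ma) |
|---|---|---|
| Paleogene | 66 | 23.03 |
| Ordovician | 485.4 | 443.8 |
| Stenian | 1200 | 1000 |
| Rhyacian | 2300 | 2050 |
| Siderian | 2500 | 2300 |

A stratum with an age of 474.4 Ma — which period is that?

Ordovician

474.4 Ma lies between 485.4 and 443.8 Ma, so it falls in the Ordovician.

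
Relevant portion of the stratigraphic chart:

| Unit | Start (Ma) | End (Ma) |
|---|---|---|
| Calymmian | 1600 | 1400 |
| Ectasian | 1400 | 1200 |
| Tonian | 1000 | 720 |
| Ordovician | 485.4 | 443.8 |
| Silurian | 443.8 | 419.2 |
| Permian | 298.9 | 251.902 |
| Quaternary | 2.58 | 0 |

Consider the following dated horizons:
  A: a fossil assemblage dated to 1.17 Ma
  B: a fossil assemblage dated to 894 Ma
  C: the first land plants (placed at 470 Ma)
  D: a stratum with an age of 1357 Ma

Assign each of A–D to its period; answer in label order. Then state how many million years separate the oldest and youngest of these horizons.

A — Quaternary; B — Tonian; C — Ordovician; D — Ectasian; span 1355.83 million years

Match each age against the start–end ranges in the excerpt: A = 1.17 Ma → Quaternary (2.58–0); B = 894 Ma → Tonian (1000–720); C = 470 Ma → Ordovician (485.4–443.8); D = 1357 Ma → Ectasian (1400–1200).
The largest age is 1357 Ma and the smallest is 1.17 Ma; their difference is 1355.83 Myr.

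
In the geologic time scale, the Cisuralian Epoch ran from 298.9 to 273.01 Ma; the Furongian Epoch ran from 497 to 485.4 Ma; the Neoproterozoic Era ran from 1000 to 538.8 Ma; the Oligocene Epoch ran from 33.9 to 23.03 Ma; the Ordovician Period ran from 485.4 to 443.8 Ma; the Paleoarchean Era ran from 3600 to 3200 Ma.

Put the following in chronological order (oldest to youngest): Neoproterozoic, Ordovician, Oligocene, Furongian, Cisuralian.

Sorting by start age (descending Ma, since larger Ma = older): Neoproterozoic start 1000, Furongian start 497, Ordovician start 485.4, Cisuralian start 298.9, Oligocene start 33.9.

Neoproterozoic, Furongian, Ordovician, Cisuralian, Oligocene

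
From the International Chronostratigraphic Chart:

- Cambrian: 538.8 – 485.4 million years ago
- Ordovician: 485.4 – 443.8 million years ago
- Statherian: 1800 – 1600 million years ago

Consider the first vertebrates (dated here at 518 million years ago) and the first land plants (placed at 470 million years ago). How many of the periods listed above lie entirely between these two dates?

0

Checking each listed span, none has both start < 518 Ma and end > 470 Ma — every period straddles one of the two dates or lies outside them — so the count is 0.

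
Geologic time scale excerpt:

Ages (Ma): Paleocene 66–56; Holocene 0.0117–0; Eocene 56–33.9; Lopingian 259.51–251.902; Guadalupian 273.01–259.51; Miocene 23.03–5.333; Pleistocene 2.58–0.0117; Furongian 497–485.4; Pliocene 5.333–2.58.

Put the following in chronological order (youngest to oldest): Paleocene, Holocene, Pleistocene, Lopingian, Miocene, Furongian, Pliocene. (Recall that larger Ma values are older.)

The oldest of these is Furongian (starts 497 Ma) and the youngest is Holocene (ends 0 Ma).
In between, by decreasing start age: Lopingian (259.51), Paleocene (66), Miocene (23.03), Pliocene (5.333), Pleistocene (2.58).
Listing youngest first means reversing that sequence.

Holocene, then Pleistocene, then Pliocene, then Miocene, then Paleocene, then Lopingian, then Furongian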